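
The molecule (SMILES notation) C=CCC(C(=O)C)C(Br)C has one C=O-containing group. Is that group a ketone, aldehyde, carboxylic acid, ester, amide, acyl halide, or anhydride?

ketone

The carbonyl is in the CH(COCH3) segment: pendant –COCH3: carbonyl C bonded to two carbons → ketone.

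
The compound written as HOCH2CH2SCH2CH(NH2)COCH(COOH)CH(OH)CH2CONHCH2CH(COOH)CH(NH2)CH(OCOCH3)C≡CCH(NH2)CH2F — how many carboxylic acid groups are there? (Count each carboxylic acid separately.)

Working along the chain:
  HOCH2: HO– on an sp³ carbon → alcohol.
  CH2SCH2: C–S–C linkage → sulfide (thioether).
  CH(NH2): –NH2 on an sp³ carbon with no adjacent C=O → amine.
  CO: –C(=O)– with carbon on both sides → ketone.
  CH(COOH): pendant –COOH: carbonyl C bonded to C and –OH → carboxylic acid.
  CH(OH): –OH on an sp³ carbon → alcohol (secondary).
  CH2CONHCH2: –C(=O)–N– linkage → amide (the N is not an amine).
  CH(COOH): pendant –COOH: carbonyl C bonded to C and –OH → carboxylic acid.
  CH(NH2): –NH2 on an sp³ carbon with no adjacent C=O → amine.
  CH(OCOCH3): pendant –OC(=O)CH3: an acyloxy group → ester.
  C≡C: C≡C triple bond → alkyne.
  CH(NH2): –NH2 on an sp³ carbon with no adjacent C=O → amine.
  CH2F: halogen on an sp³ carbon → alkyl halide.
Carboxylic acid appears at: CH(COOH), CH(COOH) → 2.

2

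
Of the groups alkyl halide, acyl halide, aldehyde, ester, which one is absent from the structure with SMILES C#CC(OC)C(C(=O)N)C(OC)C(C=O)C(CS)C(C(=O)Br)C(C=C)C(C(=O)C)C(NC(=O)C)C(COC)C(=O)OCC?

ester: present (COOCH2CH3 — –C(=O)OCH2CH3: carbonyl C bonded to C and to –OEt → ester).
aldehyde: present (CH(CHO) — pendant –CHO: carbonyl C bonded to C and H → aldehyde).
acyl halide: present (CH(COBr) — pendant –C(=O)X: carbonyl C bonded to C and halogen → acyl halide).
alkyl halide: absent. In CH(COBr), the halogen is on a carbonyl carbon, which makes it an acyl halide, not an alkyl halide.

alkyl halide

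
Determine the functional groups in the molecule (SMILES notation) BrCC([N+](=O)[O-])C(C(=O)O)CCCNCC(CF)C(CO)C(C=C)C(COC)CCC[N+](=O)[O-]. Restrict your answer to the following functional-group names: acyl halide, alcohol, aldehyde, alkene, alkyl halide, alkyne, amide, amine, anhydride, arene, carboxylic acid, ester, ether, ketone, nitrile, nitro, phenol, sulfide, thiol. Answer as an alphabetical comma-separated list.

halogen on an sp³ carbon → alkyl halide.
–NO2 on an sp³ carbon → nitro (the N=O is not a carbonyl).
pendant –COOH: carbonyl C bonded to C and –OH → carboxylic acid.
C–N–C with sp³ carbons and no adjacent C=O → amine (secondary).
pendant –CH2X: halogen on sp³ carbon → alkyl halide.
pendant –CH2OH on an sp³ backbone C → alcohol.
pendant –CH=CH2: C=C double bond → alkene.
pendant –CH2OCH3: C–O–C linkage → ether.
–NO2 on carbon → nitro group.

alcohol, alkene, alkyl halide, amine, carboxylic acid, ether, nitro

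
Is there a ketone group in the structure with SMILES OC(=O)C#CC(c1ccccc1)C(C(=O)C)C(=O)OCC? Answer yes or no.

–COOH: carbonyl C bonded to –OH and C → carboxylic acid (the –OH is not a separate alcohol).
C≡C triple bond → alkyne.
pendant –C6H5: benzene ring → arene.
pendant –COCH3: carbonyl C bonded to two carbons → ketone.
–C(=O)OCH2CH3: carbonyl C bonded to C and to –OEt → ester.
The CH(COCH3) segment supplies the ketone: pendant –COCH3: carbonyl C bonded to two carbons → ketone.

yes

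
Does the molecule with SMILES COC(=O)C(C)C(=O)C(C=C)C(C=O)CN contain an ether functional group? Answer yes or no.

Taking each segment in turn:
  CH3OOC: CH3O–C(=O)–: carbonyl C bonded to C and to –OCH3 → ester (not ketone + ether).
  CO: –C(=O)– with carbon on both sides → ketone.
  CH(CH=CH2): pendant –CH=CH2: C=C double bond → alkene.
  CH(CHO): pendant –CHO: carbonyl C bonded to C and H → aldehyde.
  CH2NH2: –NH2 on an sp³ carbon with no adjacent C=O → amine.
In CH3OOC, the C–O–C oxygen is adjacent to a C=O, so it belongs to an ester, not an ether.
The groups actually present are: aldehyde, alkene, amine, ester, ketone.

no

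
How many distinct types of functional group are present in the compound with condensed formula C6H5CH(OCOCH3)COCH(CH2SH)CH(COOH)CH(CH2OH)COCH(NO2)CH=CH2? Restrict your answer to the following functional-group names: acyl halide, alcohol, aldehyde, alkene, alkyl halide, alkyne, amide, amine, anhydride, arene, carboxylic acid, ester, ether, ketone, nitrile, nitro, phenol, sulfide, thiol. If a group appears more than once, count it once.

Taking each segment in turn:
  C6H5: C6H5– phenyl ring → arene.
  CH(OCOCH3): pendant –OC(=O)CH3: an acyloxy group → ester.
  CO: –C(=O)– with carbon on both sides → ketone.
  CH(CH2SH): pendant –CH2SH → thiol.
  CH(COOH): pendant –COOH: carbonyl C bonded to C and –OH → carboxylic acid.
  CH(CH2OH): pendant –CH2OH on an sp³ backbone C → alcohol.
  CO: –C(=O)– with carbon on both sides → ketone.
  CH(NO2): –NO2 on an sp³ carbon → nitro (the N=O is not a carbonyl).
  CH=CH2: C=C double bond → alkene.
Distinct types present: alcohol, alkene, arene, carboxylic acid, ester, ketone, nitro, thiol.

8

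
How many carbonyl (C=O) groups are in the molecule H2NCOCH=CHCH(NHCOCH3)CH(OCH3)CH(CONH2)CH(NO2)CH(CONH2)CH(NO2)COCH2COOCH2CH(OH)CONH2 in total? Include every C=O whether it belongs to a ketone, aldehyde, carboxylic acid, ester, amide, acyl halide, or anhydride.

7

H2NCO: amide, 1 C=O (running total 1).
CH(NHCOCH3): amide, 1 C=O (running total 2).
CH(CONH2): amide, 1 C=O (running total 3).
CH(CONH2): amide, 1 C=O (running total 4).
CO: ketone, 1 C=O (running total 5).
CH2COOCH2: ester, 1 C=O (running total 6).
CONH2: amide, 1 C=O (running total 7).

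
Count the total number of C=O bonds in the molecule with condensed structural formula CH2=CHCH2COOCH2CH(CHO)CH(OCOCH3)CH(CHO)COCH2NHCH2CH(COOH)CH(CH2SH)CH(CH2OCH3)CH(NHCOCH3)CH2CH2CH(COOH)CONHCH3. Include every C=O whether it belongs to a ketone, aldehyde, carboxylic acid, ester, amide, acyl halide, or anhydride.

9

CH2COOCH2: ester, 1 C=O (running total 1).
CH(CHO): aldehyde, 1 C=O (running total 2).
CH(OCOCH3): ester, 1 C=O (running total 3).
CH(CHO): aldehyde, 1 C=O (running total 4).
CO: ketone, 1 C=O (running total 5).
CH(COOH): carboxylic acid, 1 C=O (running total 6).
CH(NHCOCH3): amide, 1 C=O (running total 7).
CH(COOH): carboxylic acid, 1 C=O (running total 8).
CONHCH3: amide, 1 C=O (running total 9).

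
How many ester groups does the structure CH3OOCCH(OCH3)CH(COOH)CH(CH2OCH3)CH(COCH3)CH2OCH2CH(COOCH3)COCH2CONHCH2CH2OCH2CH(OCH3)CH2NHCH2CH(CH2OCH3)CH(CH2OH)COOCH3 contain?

CH3O–C(=O)–: carbonyl C bonded to C and to –OCH3 → ester (not ketone + ether).
pendant –OCH3: C–O–C with sp³ C, no adjacent C=O → ether.
pendant –COOH: carbonyl C bonded to C and –OH → carboxylic acid.
pendant –CH2OCH3: C–O–C linkage → ether.
pendant –COCH3: carbonyl C bonded to two carbons → ketone.
C–O–C with sp³ carbons on both sides and no adjacent C=O → ether.
pendant –COOCH3: carbonyl C bonded to C and –OCH3 → ester.
–C(=O)– with carbon on both sides → ketone.
–C(=O)–N– linkage → amide (the N is not an amine).
C–O–C with sp³ carbons on both sides and no adjacent C=O → ether.
pendant –OCH3: C–O–C with sp³ C, no adjacent C=O → ether.
C–N–C with sp³ carbons and no adjacent C=O → amine (secondary).
pendant –CH2OCH3: C–O–C linkage → ether.
pendant –CH2OH on an sp³ backbone C → alcohol.
–C(=O)OCH3: carbonyl C bonded to C and to –OCH3 → ester (not ketone + ether).
Ester appears at: CH3OOC, CH(COOCH3), COOCH3 → 3.

3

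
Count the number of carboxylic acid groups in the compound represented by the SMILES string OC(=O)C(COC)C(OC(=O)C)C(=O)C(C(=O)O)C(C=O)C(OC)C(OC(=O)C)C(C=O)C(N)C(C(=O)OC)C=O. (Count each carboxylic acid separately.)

Taking each segment in turn:
  HOOC: –COOH: carbonyl C bonded to –OH and C → carboxylic acid (the –OH is not a separate alcohol).
  CH(CH2OCH3): pendant –CH2OCH3: C–O–C linkage → ether.
  CH(OCOCH3): pendant –OC(=O)CH3: an acyloxy group → ester.
  CO: –C(=O)– with carbon on both sides → ketone.
  CH(COOH): pendant –COOH: carbonyl C bonded to C and –OH → carboxylic acid.
  CH(CHO): pendant –CHO: carbonyl C bonded to C and H → aldehyde.
  CH(OCH3): pendant –OCH3: C–O–C with sp³ C, no adjacent C=O → ether.
  CH(OCOCH3): pendant –OC(=O)CH3: an acyloxy group → ester.
  CH(CHO): pendant –CHO: carbonyl C bonded to C and H → aldehyde.
  CH(NH2): –NH2 on an sp³ carbon with no adjacent C=O → amine.
  CH(COOCH3): pendant –COOCH3: carbonyl C bonded to C and –OCH3 → ester.
  CHO: terminal –CHO: carbonyl C bonded to H and C → aldehyde.
Carboxylic acid appears at: HOOC, CH(COOH) → 2.

2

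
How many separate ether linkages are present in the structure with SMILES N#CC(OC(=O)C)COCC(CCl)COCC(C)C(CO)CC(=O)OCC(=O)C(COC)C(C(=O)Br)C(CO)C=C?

3

Taking each segment in turn:
  N≡C: N≡C–: carbon triple-bonded to nitrogen → nitrile.
  CH(OCOCH3): pendant –OC(=O)CH3: an acyloxy group → ester.
  CH2OCH2: C–O–C with sp³ carbons on both sides and no adjacent C=O → ether.
  CH(CH2Cl): pendant –CH2X: halogen on sp³ carbon → alkyl halide.
  CH2OCH2: C–O–C with sp³ carbons on both sides and no adjacent C=O → ether.
  CH(CH2OH): pendant –CH2OH on an sp³ backbone C → alcohol.
  CH2COOCH2: –C(=O)–O–C with C on the carbonyl side → ester.
  CO: –C(=O)– with carbon on both sides → ketone.
  CH(CH2OCH3): pendant –CH2OCH3: C–O–C linkage → ether.
  CH(COBr): pendant –C(=O)X: carbonyl C bonded to C and halogen → acyl halide.
  CH(CH2OH): pendant –CH2OH on an sp³ backbone C → alcohol.
  CH=CH2: C=C double bond → alkene.
Ether appears at: CH2OCH2, CH2OCH2, CH(CH2OCH3) → 3.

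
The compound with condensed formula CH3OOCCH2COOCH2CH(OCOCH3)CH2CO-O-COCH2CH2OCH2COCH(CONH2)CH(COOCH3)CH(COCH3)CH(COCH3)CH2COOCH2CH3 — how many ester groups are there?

Reading the structure from left to right:
  CH3OOC: CH3O–C(=O)–: carbonyl C bonded to C and to –OCH3 → ester (not ketone + ether).
  CH2COOCH2: –C(=O)–O–C with C on the carbonyl side → ester.
  CH(OCOCH3): pendant –OC(=O)CH3: an acyloxy group → ester.
  CH2CO-O-COCH2: two acyl groups sharing one oxygen, –C(=O)–O–C(=O)– → anhydride.
  CH2OCH2: C–O–C with sp³ carbons on both sides and no adjacent C=O → ether.
  CO: –C(=O)– with carbon on both sides → ketone.
  CH(CONH2): pendant –CONH2: carbonyl C bonded to C and N → amide.
  CH(COOCH3): pendant –COOCH3: carbonyl C bonded to C and –OCH3 → ester.
  CH(COCH3): pendant –COCH3: carbonyl C bonded to two carbons → ketone.
  CH(COCH3): pendant –COCH3: carbonyl C bonded to two carbons → ketone.
  CH2COOCH2: –C(=O)–O–C with C on the carbonyl side → ester.
Ester appears at: CH3OOC, CH2COOCH2, CH(OCOCH3), CH(COOCH3), CH2COOCH2 → 5.

5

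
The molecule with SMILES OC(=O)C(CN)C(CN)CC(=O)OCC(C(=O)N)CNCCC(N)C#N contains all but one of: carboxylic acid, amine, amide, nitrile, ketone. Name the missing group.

amine: present (CH(CH2NH2) — pendant –CH2NH2: N on sp³ C, no adjacent C=O → amine).
nitrile: present (CN — –C≡N: carbon triple-bonded to nitrogen → nitrile).
amide: present (CH(CONH2) — pendant –CONH2: carbonyl C bonded to C and N → amide).
carboxylic acid: present (HOOC — –COOH: carbonyl C bonded to –OH and C → carboxylic acid (the –OH is not a separate alcohol)).
ketone: absent. In CH2COOCH2, the C=O is bonded to an –O–C group, which defines an ester, not a ketone. In CH(CONH2), the C=O is bonded to nitrogen, which defines an amide, not a ketone. In HOOC, the C=O bears an –OH, making it a carboxylic acid rather than a ketone.

ketone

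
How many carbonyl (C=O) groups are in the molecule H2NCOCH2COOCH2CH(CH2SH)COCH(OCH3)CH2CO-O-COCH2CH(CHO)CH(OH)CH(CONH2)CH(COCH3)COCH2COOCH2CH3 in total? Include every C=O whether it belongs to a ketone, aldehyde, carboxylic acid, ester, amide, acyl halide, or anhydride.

10

H2NCO: amide, 1 C=O (running total 1).
CH2COOCH2: ester, 1 C=O (running total 2).
CO: ketone, 1 C=O (running total 3).
CH2CO-O-COCH2: anhydride, 2 C=O (running total 5).
CH(CHO): aldehyde, 1 C=O (running total 6).
CH(CONH2): amide, 1 C=O (running total 7).
CH(COCH3): ketone, 1 C=O (running total 8).
CO: ketone, 1 C=O (running total 9).
CH2COOCH2: ester, 1 C=O (running total 10).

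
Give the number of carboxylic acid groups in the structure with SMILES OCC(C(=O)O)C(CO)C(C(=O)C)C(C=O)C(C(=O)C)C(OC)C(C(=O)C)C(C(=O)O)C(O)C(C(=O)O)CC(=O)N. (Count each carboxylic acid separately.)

HO– on an sp³ carbon → alcohol.
pendant –COOH: carbonyl C bonded to C and –OH → carboxylic acid.
pendant –CH2OH on an sp³ backbone C → alcohol.
pendant –COCH3: carbonyl C bonded to two carbons → ketone.
pendant –CHO: carbonyl C bonded to C and H → aldehyde.
pendant –COCH3: carbonyl C bonded to two carbons → ketone.
pendant –OCH3: C–O–C with sp³ C, no adjacent C=O → ether.
pendant –COCH3: carbonyl C bonded to two carbons → ketone.
pendant –COOH: carbonyl C bonded to C and –OH → carboxylic acid.
–OH on an sp³ carbon → alcohol (secondary).
pendant –COOH: carbonyl C bonded to C and –OH → carboxylic acid.
–C(=O)NH2: carbonyl C bonded to C and to N → amide (the N is not a separate amine).
Carboxylic acid appears at: CH(COOH), CH(COOH), CH(COOH) → 3.

3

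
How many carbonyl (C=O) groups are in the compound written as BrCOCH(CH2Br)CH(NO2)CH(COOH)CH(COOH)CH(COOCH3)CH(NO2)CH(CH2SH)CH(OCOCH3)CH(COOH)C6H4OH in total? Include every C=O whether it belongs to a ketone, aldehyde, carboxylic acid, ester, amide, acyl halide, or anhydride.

6

BrCO: acyl halide, 1 C=O (running total 1).
CH(COOH): carboxylic acid, 1 C=O (running total 2).
CH(COOH): carboxylic acid, 1 C=O (running total 3).
CH(COOCH3): ester, 1 C=O (running total 4).
CH(OCOCH3): ester, 1 C=O (running total 5).
CH(COOH): carboxylic acid, 1 C=O (running total 6).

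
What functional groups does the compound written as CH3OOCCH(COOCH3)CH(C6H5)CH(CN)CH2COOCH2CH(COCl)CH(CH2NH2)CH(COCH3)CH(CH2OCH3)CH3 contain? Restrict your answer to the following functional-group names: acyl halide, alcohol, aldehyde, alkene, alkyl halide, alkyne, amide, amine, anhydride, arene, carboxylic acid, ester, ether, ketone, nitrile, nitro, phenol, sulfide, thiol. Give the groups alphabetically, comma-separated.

acyl halide, amine, arene, ester, ether, ketone, nitrile

CH3O–C(=O)–: carbonyl C bonded to C and to –OCH3 → ester (not ketone + ether).
pendant –COOCH3: carbonyl C bonded to C and –OCH3 → ester.
pendant –C6H5: benzene ring → arene.
pendant –C≡N: nitrile.
–C(=O)–O–C with C on the carbonyl side → ester.
pendant –C(=O)X: carbonyl C bonded to C and halogen → acyl halide.
pendant –CH2NH2: N on sp³ C, no adjacent C=O → amine.
pendant –COCH3: carbonyl C bonded to two carbons → ketone.
pendant –CH2OCH3: C–O–C linkage → ether.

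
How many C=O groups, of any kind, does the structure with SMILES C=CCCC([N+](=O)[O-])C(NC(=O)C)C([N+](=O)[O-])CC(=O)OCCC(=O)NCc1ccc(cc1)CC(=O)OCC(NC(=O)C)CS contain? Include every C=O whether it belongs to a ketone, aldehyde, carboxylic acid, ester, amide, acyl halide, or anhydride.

5

CH(NHCOCH3): amide, 1 C=O (running total 1).
CH2COOCH2: ester, 1 C=O (running total 2).
CH2CONHCH2: amide, 1 C=O (running total 3).
CH2COOCH2: ester, 1 C=O (running total 4).
CH(NHCOCH3): amide, 1 C=O (running total 5).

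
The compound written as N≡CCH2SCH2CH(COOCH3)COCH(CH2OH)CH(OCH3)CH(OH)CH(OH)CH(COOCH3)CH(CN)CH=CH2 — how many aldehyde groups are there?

0

Taking each segment in turn:
  N≡C: N≡C–: carbon triple-bonded to nitrogen → nitrile.
  CH2SCH2: C–S–C linkage → sulfide (thioether).
  CH(COOCH3): pendant –COOCH3: carbonyl C bonded to C and –OCH3 → ester.
  CO: –C(=O)– with carbon on both sides → ketone.
  CH(CH2OH): pendant –CH2OH on an sp³ backbone C → alcohol.
  CH(OCH3): pendant –OCH3: C–O–C with sp³ C, no adjacent C=O → ether.
  CH(OH): –OH on an sp³ carbon → alcohol (secondary).
  CH(OH): –OH on an sp³ carbon → alcohol (secondary).
  CH(COOCH3): pendant –COOCH3: carbonyl C bonded to C and –OCH3 → ester.
  CH(CN): pendant –C≡N: nitrile.
  CH=CH2: C=C double bond → alkene.
No segment is a aldehyde: CH(COOCH3) is ester, not aldehyde; CO is ketone, not aldehyde; CH(COOCH3) is ester, not aldehyde. → 0.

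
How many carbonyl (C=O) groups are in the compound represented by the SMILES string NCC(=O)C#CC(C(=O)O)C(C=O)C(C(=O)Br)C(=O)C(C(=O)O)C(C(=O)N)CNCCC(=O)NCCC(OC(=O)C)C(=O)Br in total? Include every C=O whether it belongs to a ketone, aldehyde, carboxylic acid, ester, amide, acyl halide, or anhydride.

10

CO: ketone, 1 C=O (running total 1).
CH(COOH): carboxylic acid, 1 C=O (running total 2).
CH(CHO): aldehyde, 1 C=O (running total 3).
CH(COBr): acyl halide, 1 C=O (running total 4).
CO: ketone, 1 C=O (running total 5).
CH(COOH): carboxylic acid, 1 C=O (running total 6).
CH(CONH2): amide, 1 C=O (running total 7).
CH2CONHCH2: amide, 1 C=O (running total 8).
CH(OCOCH3): ester, 1 C=O (running total 9).
COBr: acyl halide, 1 C=O (running total 10).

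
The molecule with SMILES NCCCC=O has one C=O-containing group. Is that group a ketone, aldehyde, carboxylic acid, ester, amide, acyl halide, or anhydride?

aldehyde

The carbonyl is in the CHO segment: terminal –CHO: carbonyl C bonded to H and C → aldehyde.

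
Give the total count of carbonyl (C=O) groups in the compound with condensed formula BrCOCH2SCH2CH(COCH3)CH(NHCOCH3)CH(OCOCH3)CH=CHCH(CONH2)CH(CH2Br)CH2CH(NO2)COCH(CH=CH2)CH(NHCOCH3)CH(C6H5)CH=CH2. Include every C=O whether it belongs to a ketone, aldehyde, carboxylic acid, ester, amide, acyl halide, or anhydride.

BrCO: acyl halide, 1 C=O (running total 1).
CH(COCH3): ketone, 1 C=O (running total 2).
CH(NHCOCH3): amide, 1 C=O (running total 3).
CH(OCOCH3): ester, 1 C=O (running total 4).
CH(CONH2): amide, 1 C=O (running total 5).
CO: ketone, 1 C=O (running total 6).
CH(NHCOCH3): amide, 1 C=O (running total 7).

7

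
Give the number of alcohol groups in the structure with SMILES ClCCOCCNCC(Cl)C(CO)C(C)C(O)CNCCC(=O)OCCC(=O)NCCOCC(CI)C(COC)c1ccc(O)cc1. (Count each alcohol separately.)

halogen on an sp³ carbon → alkyl halide.
C–O–C with sp³ carbons on both sides and no adjacent C=O → ether.
C–N–C with sp³ carbons and no adjacent C=O → amine (secondary).
halogen on an sp³ carbon → alkyl halide.
pendant –CH2OH on an sp³ backbone C → alcohol.
–OH on an sp³ carbon → alcohol (secondary).
C–N–C with sp³ carbons and no adjacent C=O → amine (secondary).
–C(=O)–O–C with C on the carbonyl side → ester.
–C(=O)–N– linkage → amide (the N is not an amine).
C–O–C with sp³ carbons on both sides and no adjacent C=O → ether.
pendant –CH2X: halogen on sp³ carbon → alkyl halide.
pendant –CH2OCH3: C–O–C linkage → ether.
–OH attached directly to an aromatic ring → phenol (not alcohol); the ring itself is an arene.
Alcohol appears at: CH(CH2OH), CH(OH) → 2.

2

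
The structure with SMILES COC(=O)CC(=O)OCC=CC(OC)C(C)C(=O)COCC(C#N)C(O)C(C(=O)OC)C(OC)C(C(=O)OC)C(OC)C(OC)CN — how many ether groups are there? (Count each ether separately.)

CH3O–C(=O)–: carbonyl C bonded to C and to –OCH3 → ester (not ketone + ether).
–C(=O)–O–C with C on the carbonyl side → ester.
C=C double bond → alkene.
pendant –OCH3: C–O–C with sp³ C, no adjacent C=O → ether.
–C(=O)– with carbon on both sides → ketone.
C–O–C with sp³ carbons on both sides and no adjacent C=O → ether.
pendant –C≡N: nitrile.
–OH on an sp³ carbon → alcohol (secondary).
pendant –COOCH3: carbonyl C bonded to C and –OCH3 → ester.
pendant –OCH3: C–O–C with sp³ C, no adjacent C=O → ether.
pendant –COOCH3: carbonyl C bonded to C and –OCH3 → ester.
pendant –OCH3: C–O–C with sp³ C, no adjacent C=O → ether.
pendant –OCH3: C–O–C with sp³ C, no adjacent C=O → ether.
–NH2 on an sp³ carbon with no adjacent C=O → amine.
Ether appears at: CH(OCH3), CH2OCH2, CH(OCH3), CH(OCH3), CH(OCH3) → 5.

5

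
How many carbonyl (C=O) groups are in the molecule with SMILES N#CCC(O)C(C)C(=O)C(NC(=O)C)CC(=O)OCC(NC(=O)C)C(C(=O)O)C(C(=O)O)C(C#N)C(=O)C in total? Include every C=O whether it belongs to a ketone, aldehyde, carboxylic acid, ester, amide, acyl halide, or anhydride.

7

CO: ketone, 1 C=O (running total 1).
CH(NHCOCH3): amide, 1 C=O (running total 2).
CH2COOCH2: ester, 1 C=O (running total 3).
CH(NHCOCH3): amide, 1 C=O (running total 4).
CH(COOH): carboxylic acid, 1 C=O (running total 5).
CH(COOH): carboxylic acid, 1 C=O (running total 6).
CO: ketone, 1 C=O (running total 7).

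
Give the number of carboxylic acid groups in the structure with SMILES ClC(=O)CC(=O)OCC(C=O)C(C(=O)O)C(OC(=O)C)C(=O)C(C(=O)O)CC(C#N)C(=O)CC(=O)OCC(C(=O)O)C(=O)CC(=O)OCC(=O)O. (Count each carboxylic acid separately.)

4

Working along the chain:
  ClCO: –C(=O)Cl: carbonyl C bonded to C and to a halogen → acyl halide (not alkyl halide).
  CH2COOCH2: –C(=O)–O–C with C on the carbonyl side → ester.
  CH(CHO): pendant –CHO: carbonyl C bonded to C and H → aldehyde.
  CH(COOH): pendant –COOH: carbonyl C bonded to C and –OH → carboxylic acid.
  CH(OCOCH3): pendant –OC(=O)CH3: an acyloxy group → ester.
  CO: –C(=O)– with carbon on both sides → ketone.
  CH(COOH): pendant –COOH: carbonyl C bonded to C and –OH → carboxylic acid.
  CH(CN): pendant –C≡N: nitrile.
  CO: –C(=O)– with carbon on both sides → ketone.
  CH2COOCH2: –C(=O)–O–C with C on the carbonyl side → ester.
  CH(COOH): pendant –COOH: carbonyl C bonded to C and –OH → carboxylic acid.
  CO: –C(=O)– with carbon on both sides → ketone.
  CH2COOCH2: –C(=O)–O–C with C on the carbonyl side → ester.
  COOH: –COOH: carbonyl C bonded to –OH and C → carboxylic acid (the –OH is not a separate alcohol).
Carboxylic acid appears at: CH(COOH), CH(COOH), CH(COOH), COOH → 4.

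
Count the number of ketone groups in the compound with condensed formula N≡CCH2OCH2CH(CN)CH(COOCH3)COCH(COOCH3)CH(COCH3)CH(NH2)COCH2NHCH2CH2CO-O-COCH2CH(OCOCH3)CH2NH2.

N≡C–: carbon triple-bonded to nitrogen → nitrile.
C–O–C with sp³ carbons on both sides and no adjacent C=O → ether.
pendant –C≡N: nitrile.
pendant –COOCH3: carbonyl C bonded to C and –OCH3 → ester.
–C(=O)– with carbon on both sides → ketone.
pendant –COOCH3: carbonyl C bonded to C and –OCH3 → ester.
pendant –COCH3: carbonyl C bonded to two carbons → ketone.
–NH2 on an sp³ carbon with no adjacent C=O → amine.
–C(=O)– with carbon on both sides → ketone.
C–N–C with sp³ carbons and no adjacent C=O → amine (secondary).
two acyl groups sharing one oxygen, –C(=O)–O–C(=O)– → anhydride.
pendant –OC(=O)CH3: an acyloxy group → ester.
–NH2 on an sp³ carbon with no adjacent C=O → amine.
Ketone appears at: CO, CH(COCH3), CO → 3.

3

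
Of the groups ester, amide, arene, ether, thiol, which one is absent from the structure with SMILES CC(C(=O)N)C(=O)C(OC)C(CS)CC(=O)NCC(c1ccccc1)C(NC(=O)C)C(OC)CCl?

amide: present (CH(CONH2) — pendant –CONH2: carbonyl C bonded to C and N → amide).
ether: present (CH(OCH3) — pendant –OCH3: C–O–C with sp³ C, no adjacent C=O → ether).
arene: present (CH(C6H5) — pendant –C6H5: benzene ring → arene).
thiol: present (CH(CH2SH) — pendant –CH2SH → thiol).
ester: no segment matches this pattern.

ester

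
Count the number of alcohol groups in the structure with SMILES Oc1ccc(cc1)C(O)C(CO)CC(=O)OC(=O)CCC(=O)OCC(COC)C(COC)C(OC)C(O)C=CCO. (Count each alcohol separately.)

4

–OH attached directly to an aromatic ring → phenol (not alcohol); the ring itself is an arene.
–OH on an sp³ carbon → alcohol (secondary).
pendant –CH2OH on an sp³ backbone C → alcohol.
two acyl groups sharing one oxygen, –C(=O)–O–C(=O)– → anhydride.
–C(=O)–O–C with C on the carbonyl side → ester.
pendant –CH2OCH3: C–O–C linkage → ether.
pendant –CH2OCH3: C–O–C linkage → ether.
pendant –OCH3: C–O–C with sp³ C, no adjacent C=O → ether.
–OH on an sp³ carbon → alcohol (secondary).
C=C double bond → alkene.
–OH on an sp³ carbon → alcohol.
Alcohol appears at: CH(OH), CH(CH2OH), CH(OH), CH2OH → 4.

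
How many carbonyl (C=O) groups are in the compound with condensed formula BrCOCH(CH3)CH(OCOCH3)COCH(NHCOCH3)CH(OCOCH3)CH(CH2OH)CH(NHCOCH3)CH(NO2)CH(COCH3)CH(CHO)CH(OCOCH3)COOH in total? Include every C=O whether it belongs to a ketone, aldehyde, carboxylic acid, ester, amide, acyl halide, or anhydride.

BrCO: acyl halide, 1 C=O (running total 1).
CH(OCOCH3): ester, 1 C=O (running total 2).
CO: ketone, 1 C=O (running total 3).
CH(NHCOCH3): amide, 1 C=O (running total 4).
CH(OCOCH3): ester, 1 C=O (running total 5).
CH(NHCOCH3): amide, 1 C=O (running total 6).
CH(COCH3): ketone, 1 C=O (running total 7).
CH(CHO): aldehyde, 1 C=O (running total 8).
CH(OCOCH3): ester, 1 C=O (running total 9).
COOH: carboxylic acid, 1 C=O (running total 10).

10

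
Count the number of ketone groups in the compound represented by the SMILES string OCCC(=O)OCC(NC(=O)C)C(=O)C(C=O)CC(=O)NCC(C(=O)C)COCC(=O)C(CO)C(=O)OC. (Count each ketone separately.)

Taking each segment in turn:
  HOCH2: HO– on an sp³ carbon → alcohol.
  CH2COOCH2: –C(=O)–O–C with C on the carbonyl side → ester.
  CH(NHCOCH3): pendant –NHC(=O)CH3: N bonded to a carbonyl → amide (not amine).
  CO: –C(=O)– with carbon on both sides → ketone.
  CH(CHO): pendant –CHO: carbonyl C bonded to C and H → aldehyde.
  CH2CONHCH2: –C(=O)–N– linkage → amide (the N is not an amine).
  CH(COCH3): pendant –COCH3: carbonyl C bonded to two carbons → ketone.
  CH2OCH2: C–O–C with sp³ carbons on both sides and no adjacent C=O → ether.
  CO: –C(=O)– with carbon on both sides → ketone.
  CH(CH2OH): pendant –CH2OH on an sp³ backbone C → alcohol.
  COOCH3: –C(=O)OCH3: carbonyl C bonded to C and to –OCH3 → ester (not ketone + ether).
Ketone appears at: CO, CH(COCH3), CO → 3.

3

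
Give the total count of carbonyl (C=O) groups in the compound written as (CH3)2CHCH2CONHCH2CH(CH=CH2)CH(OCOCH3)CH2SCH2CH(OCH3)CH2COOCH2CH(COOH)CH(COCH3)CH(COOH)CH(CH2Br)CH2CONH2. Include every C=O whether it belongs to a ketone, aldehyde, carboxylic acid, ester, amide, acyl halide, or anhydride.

CH2CONHCH2: amide, 1 C=O (running total 1).
CH(OCOCH3): ester, 1 C=O (running total 2).
CH2COOCH2: ester, 1 C=O (running total 3).
CH(COOH): carboxylic acid, 1 C=O (running total 4).
CH(COCH3): ketone, 1 C=O (running total 5).
CH(COOH): carboxylic acid, 1 C=O (running total 6).
CONH2: amide, 1 C=O (running total 7).

7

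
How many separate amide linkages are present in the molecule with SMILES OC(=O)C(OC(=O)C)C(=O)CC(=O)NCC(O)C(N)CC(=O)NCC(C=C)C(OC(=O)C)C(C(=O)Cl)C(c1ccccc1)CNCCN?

2

–COOH: carbonyl C bonded to –OH and C → carboxylic acid (the –OH is not a separate alcohol).
pendant –OC(=O)CH3: an acyloxy group → ester.
–C(=O)– with carbon on both sides → ketone.
–C(=O)–N– linkage → amide (the N is not an amine).
–OH on an sp³ carbon → alcohol (secondary).
–NH2 on an sp³ carbon with no adjacent C=O → amine.
–C(=O)–N– linkage → amide (the N is not an amine).
pendant –CH=CH2: C=C double bond → alkene.
pendant –OC(=O)CH3: an acyloxy group → ester.
pendant –C(=O)X: carbonyl C bonded to C and halogen → acyl halide.
pendant –C6H5: benzene ring → arene.
C–N–C with sp³ carbons and no adjacent C=O → amine (secondary).
–NH2 on an sp³ carbon with no adjacent C=O → amine.
Amide appears at: CH2CONHCH2, CH2CONHCH2 → 2.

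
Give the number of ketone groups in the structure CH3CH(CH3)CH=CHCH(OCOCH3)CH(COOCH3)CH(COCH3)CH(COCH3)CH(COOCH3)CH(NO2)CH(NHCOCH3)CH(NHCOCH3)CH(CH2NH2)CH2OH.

Reading the structure from left to right:
  CH=CH: C=C double bond → alkene.
  CH(OCOCH3): pendant –OC(=O)CH3: an acyloxy group → ester.
  CH(COOCH3): pendant –COOCH3: carbonyl C bonded to C and –OCH3 → ester.
  CH(COCH3): pendant –COCH3: carbonyl C bonded to two carbons → ketone.
  CH(COCH3): pendant –COCH3: carbonyl C bonded to two carbons → ketone.
  CH(COOCH3): pendant –COOCH3: carbonyl C bonded to C and –OCH3 → ester.
  CH(NO2): –NO2 on an sp³ carbon → nitro (the N=O is not a carbonyl).
  CH(NHCOCH3): pendant –NHC(=O)CH3: N bonded to a carbonyl → amide (not amine).
  CH(NHCOCH3): pendant –NHC(=O)CH3: N bonded to a carbonyl → amide (not amine).
  CH(CH2NH2): pendant –CH2NH2: N on sp³ C, no adjacent C=O → amine.
  CH2OH: –OH on an sp³ carbon → alcohol.
Ketone appears at: CH(COCH3), CH(COCH3) → 2.

2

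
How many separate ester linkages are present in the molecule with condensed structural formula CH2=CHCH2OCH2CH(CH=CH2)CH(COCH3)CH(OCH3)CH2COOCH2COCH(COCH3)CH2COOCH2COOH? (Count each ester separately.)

Reading the structure from left to right:
  CH2=CH: C=C double bond → alkene.
  CH2OCH2: C–O–C with sp³ carbons on both sides and no adjacent C=O → ether.
  CH(CH=CH2): pendant –CH=CH2: C=C double bond → alkene.
  CH(COCH3): pendant –COCH3: carbonyl C bonded to two carbons → ketone.
  CH(OCH3): pendant –OCH3: C–O–C with sp³ C, no adjacent C=O → ether.
  CH2COOCH2: –C(=O)–O–C with C on the carbonyl side → ester.
  CO: –C(=O)– with carbon on both sides → ketone.
  CH(COCH3): pendant –COCH3: carbonyl C bonded to two carbons → ketone.
  CH2COOCH2: –C(=O)–O–C with C on the carbonyl side → ester.
  COOH: –COOH: carbonyl C bonded to –OH and C → carboxylic acid (the –OH is not a separate alcohol).
Ester appears at: CH2COOCH2, CH2COOCH2 → 2.

2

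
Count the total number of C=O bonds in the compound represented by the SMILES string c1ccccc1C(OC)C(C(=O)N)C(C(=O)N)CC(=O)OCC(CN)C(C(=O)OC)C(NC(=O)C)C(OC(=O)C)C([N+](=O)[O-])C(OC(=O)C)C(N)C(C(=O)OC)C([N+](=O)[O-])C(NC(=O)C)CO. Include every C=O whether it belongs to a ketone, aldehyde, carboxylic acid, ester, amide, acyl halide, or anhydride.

CH(CONH2): amide, 1 C=O (running total 1).
CH(CONH2): amide, 1 C=O (running total 2).
CH2COOCH2: ester, 1 C=O (running total 3).
CH(COOCH3): ester, 1 C=O (running total 4).
CH(NHCOCH3): amide, 1 C=O (running total 5).
CH(OCOCH3): ester, 1 C=O (running total 6).
CH(OCOCH3): ester, 1 C=O (running total 7).
CH(COOCH3): ester, 1 C=O (running total 8).
CH(NHCOCH3): amide, 1 C=O (running total 9).

9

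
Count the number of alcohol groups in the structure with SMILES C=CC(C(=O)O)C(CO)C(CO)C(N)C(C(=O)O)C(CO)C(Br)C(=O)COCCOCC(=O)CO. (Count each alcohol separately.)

C=C double bond → alkene.
pendant –COOH: carbonyl C bonded to C and –OH → carboxylic acid.
pendant –CH2OH on an sp³ backbone C → alcohol.
pendant –CH2OH on an sp³ backbone C → alcohol.
–NH2 on an sp³ carbon with no adjacent C=O → amine.
pendant –COOH: carbonyl C bonded to C and –OH → carboxylic acid.
pendant –CH2OH on an sp³ backbone C → alcohol.
halogen on an sp³ carbon → alkyl halide.
–C(=O)– with carbon on both sides → ketone.
C–O–C with sp³ carbons on both sides and no adjacent C=O → ether.
C–O–C with sp³ carbons on both sides and no adjacent C=O → ether.
–C(=O)– with carbon on both sides → ketone.
–OH on an sp³ carbon → alcohol.
Alcohol appears at: CH(CH2OH), CH(CH2OH), CH(CH2OH), CH2OH → 4.

4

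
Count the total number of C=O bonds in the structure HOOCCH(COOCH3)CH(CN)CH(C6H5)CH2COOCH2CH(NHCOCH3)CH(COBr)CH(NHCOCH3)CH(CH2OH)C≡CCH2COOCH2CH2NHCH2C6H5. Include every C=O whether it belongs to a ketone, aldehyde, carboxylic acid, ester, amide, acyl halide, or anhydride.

HOOC: carboxylic acid, 1 C=O (running total 1).
CH(COOCH3): ester, 1 C=O (running total 2).
CH2COOCH2: ester, 1 C=O (running total 3).
CH(NHCOCH3): amide, 1 C=O (running total 4).
CH(COBr): acyl halide, 1 C=O (running total 5).
CH(NHCOCH3): amide, 1 C=O (running total 6).
CH2COOCH2: ester, 1 C=O (running total 7).

7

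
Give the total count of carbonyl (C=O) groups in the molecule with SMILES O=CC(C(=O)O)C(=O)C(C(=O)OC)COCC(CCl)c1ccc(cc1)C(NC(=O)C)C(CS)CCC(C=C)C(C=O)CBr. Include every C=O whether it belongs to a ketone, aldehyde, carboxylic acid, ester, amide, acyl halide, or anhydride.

6

OHC: aldehyde, 1 C=O (running total 1).
CH(COOH): carboxylic acid, 1 C=O (running total 2).
CO: ketone, 1 C=O (running total 3).
CH(COOCH3): ester, 1 C=O (running total 4).
CH(NHCOCH3): amide, 1 C=O (running total 5).
CH(CHO): aldehyde, 1 C=O (running total 6).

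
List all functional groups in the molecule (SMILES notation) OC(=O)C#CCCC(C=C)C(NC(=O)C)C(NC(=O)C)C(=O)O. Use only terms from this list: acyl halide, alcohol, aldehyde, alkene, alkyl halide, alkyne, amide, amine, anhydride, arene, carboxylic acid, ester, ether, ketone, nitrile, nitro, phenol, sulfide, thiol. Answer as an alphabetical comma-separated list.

alkene, alkyne, amide, carboxylic acid

Working along the chain:
  HOOC: –COOH: carbonyl C bonded to –OH and C → carboxylic acid (the –OH is not a separate alcohol).
  C≡C: C≡C triple bond → alkyne.
  CH(CH=CH2): pendant –CH=CH2: C=C double bond → alkene.
  CH(NHCOCH3): pendant –NHC(=O)CH3: N bonded to a carbonyl → amide (not amine).
  CH(NHCOCH3): pendant –NHC(=O)CH3: N bonded to a carbonyl → amide (not amine).
  COOH: –COOH: carbonyl C bonded to –OH and C → carboxylic acid (the –OH is not a separate alcohol).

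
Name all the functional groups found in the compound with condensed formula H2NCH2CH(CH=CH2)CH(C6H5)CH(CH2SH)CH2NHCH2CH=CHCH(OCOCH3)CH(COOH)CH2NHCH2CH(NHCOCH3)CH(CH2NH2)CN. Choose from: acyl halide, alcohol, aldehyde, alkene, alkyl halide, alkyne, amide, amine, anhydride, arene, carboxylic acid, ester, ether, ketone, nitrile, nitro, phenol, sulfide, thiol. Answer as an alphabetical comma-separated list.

alkene, amide, amine, arene, carboxylic acid, ester, nitrile, thiol

Taking each segment in turn:
  H2NCH2: –NH2 on an sp³ carbon with no adjacent C=O → amine.
  CH(CH=CH2): pendant –CH=CH2: C=C double bond → alkene.
  CH(C6H5): pendant –C6H5: benzene ring → arene.
  CH(CH2SH): pendant –CH2SH → thiol.
  CH2NHCH2: C–N–C with sp³ carbons and no adjacent C=O → amine (secondary).
  CH=CH: C=C double bond → alkene.
  CH(OCOCH3): pendant –OC(=O)CH3: an acyloxy group → ester.
  CH(COOH): pendant –COOH: carbonyl C bonded to C and –OH → carboxylic acid.
  CH2NHCH2: C–N–C with sp³ carbons and no adjacent C=O → amine (secondary).
  CH(NHCOCH3): pendant –NHC(=O)CH3: N bonded to a carbonyl → amide (not amine).
  CH(CH2NH2): pendant –CH2NH2: N on sp³ C, no adjacent C=O → amine.
  CN: –C≡N: carbon triple-bonded to nitrogen → nitrile.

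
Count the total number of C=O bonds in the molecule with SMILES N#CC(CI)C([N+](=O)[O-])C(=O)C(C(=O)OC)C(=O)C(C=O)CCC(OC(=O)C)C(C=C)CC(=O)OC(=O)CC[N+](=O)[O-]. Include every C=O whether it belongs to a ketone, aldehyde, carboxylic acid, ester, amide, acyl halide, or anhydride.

CO: ketone, 1 C=O (running total 1).
CH(COOCH3): ester, 1 C=O (running total 2).
CO: ketone, 1 C=O (running total 3).
CH(CHO): aldehyde, 1 C=O (running total 4).
CH(OCOCH3): ester, 1 C=O (running total 5).
CH2CO-O-COCH2: anhydride, 2 C=O (running total 7).

7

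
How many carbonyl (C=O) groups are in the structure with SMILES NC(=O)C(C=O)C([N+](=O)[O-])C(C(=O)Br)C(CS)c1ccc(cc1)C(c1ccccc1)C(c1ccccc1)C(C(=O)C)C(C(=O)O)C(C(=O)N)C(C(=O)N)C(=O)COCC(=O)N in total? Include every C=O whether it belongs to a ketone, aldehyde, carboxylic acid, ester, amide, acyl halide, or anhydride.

9

H2NCO: amide, 1 C=O (running total 1).
CH(CHO): aldehyde, 1 C=O (running total 2).
CH(COBr): acyl halide, 1 C=O (running total 3).
CH(COCH3): ketone, 1 C=O (running total 4).
CH(COOH): carboxylic acid, 1 C=O (running total 5).
CH(CONH2): amide, 1 C=O (running total 6).
CH(CONH2): amide, 1 C=O (running total 7).
CO: ketone, 1 C=O (running total 8).
CONH2: amide, 1 C=O (running total 9).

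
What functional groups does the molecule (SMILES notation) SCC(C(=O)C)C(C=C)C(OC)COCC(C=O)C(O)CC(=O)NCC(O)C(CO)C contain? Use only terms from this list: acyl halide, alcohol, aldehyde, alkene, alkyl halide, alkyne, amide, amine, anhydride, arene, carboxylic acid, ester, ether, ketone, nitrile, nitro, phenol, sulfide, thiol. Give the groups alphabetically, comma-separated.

alcohol, aldehyde, alkene, amide, ether, ketone, thiol

–SH on an sp³ carbon → thiol.
pendant –COCH3: carbonyl C bonded to two carbons → ketone.
pendant –CH=CH2: C=C double bond → alkene.
pendant –OCH3: C–O–C with sp³ C, no adjacent C=O → ether.
C–O–C with sp³ carbons on both sides and no adjacent C=O → ether.
pendant –CHO: carbonyl C bonded to C and H → aldehyde.
–OH on an sp³ carbon → alcohol (secondary).
–C(=O)–N– linkage → amide (the N is not an amine).
–OH on an sp³ carbon → alcohol (secondary).
pendant –CH2OH on an sp³ backbone C → alcohol.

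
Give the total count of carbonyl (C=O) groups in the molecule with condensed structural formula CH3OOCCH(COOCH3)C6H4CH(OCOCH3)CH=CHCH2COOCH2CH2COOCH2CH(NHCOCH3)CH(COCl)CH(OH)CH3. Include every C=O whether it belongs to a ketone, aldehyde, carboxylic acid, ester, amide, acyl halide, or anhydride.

7

CH3OOC: ester, 1 C=O (running total 1).
CH(COOCH3): ester, 1 C=O (running total 2).
CH(OCOCH3): ester, 1 C=O (running total 3).
CH2COOCH2: ester, 1 C=O (running total 4).
CH2COOCH2: ester, 1 C=O (running total 5).
CH(NHCOCH3): amide, 1 C=O (running total 6).
CH(COCl): acyl halide, 1 C=O (running total 7).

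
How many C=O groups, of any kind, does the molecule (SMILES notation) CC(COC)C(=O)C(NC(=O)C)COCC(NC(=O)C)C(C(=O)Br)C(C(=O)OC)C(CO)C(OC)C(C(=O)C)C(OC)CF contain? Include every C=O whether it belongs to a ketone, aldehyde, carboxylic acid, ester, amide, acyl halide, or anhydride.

CO: ketone, 1 C=O (running total 1).
CH(NHCOCH3): amide, 1 C=O (running total 2).
CH(NHCOCH3): amide, 1 C=O (running total 3).
CH(COBr): acyl halide, 1 C=O (running total 4).
CH(COOCH3): ester, 1 C=O (running total 5).
CH(COCH3): ketone, 1 C=O (running total 6).

6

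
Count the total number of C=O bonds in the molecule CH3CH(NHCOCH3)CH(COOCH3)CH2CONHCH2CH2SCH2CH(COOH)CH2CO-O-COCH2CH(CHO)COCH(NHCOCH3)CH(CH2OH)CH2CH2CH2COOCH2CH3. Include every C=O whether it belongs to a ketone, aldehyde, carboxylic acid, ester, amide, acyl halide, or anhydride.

10

CH(NHCOCH3): amide, 1 C=O (running total 1).
CH(COOCH3): ester, 1 C=O (running total 2).
CH2CONHCH2: amide, 1 C=O (running total 3).
CH(COOH): carboxylic acid, 1 C=O (running total 4).
CH2CO-O-COCH2: anhydride, 2 C=O (running total 6).
CH(CHO): aldehyde, 1 C=O (running total 7).
CO: ketone, 1 C=O (running total 8).
CH(NHCOCH3): amide, 1 C=O (running total 9).
CH2COOCH2: ester, 1 C=O (running total 10).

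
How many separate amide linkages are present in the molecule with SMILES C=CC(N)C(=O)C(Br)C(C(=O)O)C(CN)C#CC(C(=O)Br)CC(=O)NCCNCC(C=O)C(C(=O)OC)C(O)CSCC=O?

C=C double bond → alkene.
–NH2 on an sp³ carbon with no adjacent C=O → amine.
–C(=O)– with carbon on both sides → ketone.
halogen on an sp³ carbon → alkyl halide.
pendant –COOH: carbonyl C bonded to C and –OH → carboxylic acid.
pendant –CH2NH2: N on sp³ C, no adjacent C=O → amine.
C≡C triple bond → alkyne.
pendant –C(=O)X: carbonyl C bonded to C and halogen → acyl halide.
–C(=O)–N– linkage → amide (the N is not an amine).
C–N–C with sp³ carbons and no adjacent C=O → amine (secondary).
pendant –CHO: carbonyl C bonded to C and H → aldehyde.
pendant –COOCH3: carbonyl C bonded to C and –OCH3 → ester.
–OH on an sp³ carbon → alcohol (secondary).
C–S–C linkage → sulfide (thioether).
terminal –CHO: carbonyl C bonded to H and C → aldehyde.
Amide appears at: CH2CONHCH2 → 1.

1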